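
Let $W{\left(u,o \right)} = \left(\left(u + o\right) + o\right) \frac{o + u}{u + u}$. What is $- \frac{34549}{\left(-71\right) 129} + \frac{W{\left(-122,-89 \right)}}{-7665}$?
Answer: $\frac{1086589624}{285495189} \approx 3.806$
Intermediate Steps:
$W{\left(u,o \right)} = \frac{\left(o + u\right) \left(u + 2 o\right)}{2 u}$ ($W{\left(u,o \right)} = \left(\left(o + u\right) + o\right) \frac{o + u}{2 u} = \left(u + 2 o\right) \left(o + u\right) \frac{1}{2 u} = \left(u + 2 o\right) \frac{o + u}{2 u} = \frac{\left(o + u\right) \left(u + 2 o\right)}{2 u}$)
$- \frac{34549}{\left(-71\right) 129} + \frac{W{\left(-122,-89 \right)}}{-7665} = - \frac{34549}{\left(-71\right) 129} + \frac{\frac{1}{-122} \left(\left(-89\right)^{2} + \frac{1}{2} \left(-122\right) \left(-122 + 3 \left(-89\right)\right)\right)}{-7665} = - \frac{34549}{-9159} + - \frac{7921 + \frac{1}{2} \left(-122\right) \left(-122 - 267\right)}{122} \left(- \frac{1}{7665}\right) = \left(-34549\right) \left(- \frac{1}{9159}\right) + - \frac{7921 + \frac{1}{2} \left(-122\right) \left(-389\right)}{122} \left(- \frac{1}{7665}\right) = \frac{34549}{9159} + - \frac{7921 + 23729}{122} \left(- \frac{1}{7665}\right) = \frac{34549}{9159} + \left(- \frac{1}{122}\right) 31650 \left(- \frac{1}{7665}\right) = \frac{34549}{9159} - - \frac{1055}{31171} = \frac{34549}{9159} + \frac{1055}{31171} = \frac{1086589624}{285495189}$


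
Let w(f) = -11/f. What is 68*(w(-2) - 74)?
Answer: -4658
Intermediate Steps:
68*(w(-2) - 74) = 68*(-11/(-2) - 74) = 68*(-11*(-½) - 74) = 68*(11/2 - 74) = 68*(-137/2) = -4658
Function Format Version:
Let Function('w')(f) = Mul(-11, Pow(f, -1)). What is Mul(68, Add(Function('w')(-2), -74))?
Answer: -4658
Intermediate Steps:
Mul(68, Add(Function('w')(-2), -74)) = Mul(68, Add(Mul(-11, Pow(-2, -1)), -74)) = Mul(68, Add(Mul(-11, Rational(-1, 2)), -74)) = Mul(68, Add(Rational(11, 2), -74)) = Mul(68, Rational(-137, 2)) = -4658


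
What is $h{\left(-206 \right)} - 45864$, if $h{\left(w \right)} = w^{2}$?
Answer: $-3428$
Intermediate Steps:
$h{\left(-206 \right)} - 45864 = \left(-206\right)^{2} - 45864 = 42436 - 45864 = -3428$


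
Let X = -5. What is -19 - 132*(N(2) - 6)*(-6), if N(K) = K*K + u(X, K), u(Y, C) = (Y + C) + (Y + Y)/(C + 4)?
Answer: -5299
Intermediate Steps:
u(Y, C) = C + Y + 2*Y/(4 + C) (u(Y, C) = (C + Y) + (2*Y)/(4 + C) = (C + Y) + 2*Y/(4 + C) = C + Y + 2*Y/(4 + C))
N(K) = K² + (-30 + K² - K)/(4 + K) (N(K) = K*K + (K² + 4*K + 6*(-5) + K*(-5))/(4 + K) = K² + (K² + 4*K - 30 - 5*K)/(4 + K) = K² + (-30 + K² - K)/(4 + K))
-19 - 132*(N(2) - 6)*(-6) = -19 - 132*((-30 + 2³ - 1*2 + 5*2²)/(4 + 2) - 6)*(-6) = -19 - 132*((-30 + 8 - 2 + 5*4)/6 - 6)*(-6) = -19 - 132*((-30 + 8 - 2 + 20)/6 - 6)*(-6) = -19 - 132*((⅙)*(-4) - 6)*(-6) = -19 - 132*(-⅔ - 6)*(-6) = -19 - (-880)*(-6) = -19 - 132*40 = -19 - 5280 = -5299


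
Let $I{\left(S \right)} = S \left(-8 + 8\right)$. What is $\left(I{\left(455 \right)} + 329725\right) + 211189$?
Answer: $540914$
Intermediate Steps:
$I{\left(S \right)} = 0$ ($I{\left(S \right)} = S 0 = 0$)
$\left(I{\left(455 \right)} + 329725\right) + 211189 = \left(0 + 329725\right) + 211189 = 329725 + 211189 = 540914$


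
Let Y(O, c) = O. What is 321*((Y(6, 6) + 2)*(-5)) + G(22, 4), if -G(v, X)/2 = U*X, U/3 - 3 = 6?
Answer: -13056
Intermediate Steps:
U = 27 (U = 9 + 3*6 = 9 + 18 = 27)
G(v, X) = -54*X
321*((Y(6, 6) + 2)*(-5)) + G(22, 4) = 321*((6 + 2)*(-5)) - 54*4 = 321*(8*(-5)) - 216 = 321*(-40) - 216 = -12840 - 216 = -13056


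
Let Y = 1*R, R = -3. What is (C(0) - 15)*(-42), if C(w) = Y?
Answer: 756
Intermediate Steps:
Y = -3 (Y = 1*(-3) = -3)
C(w) = -3
(C(0) - 15)*(-42) = (-3 - 15)*(-42) = -18*(-42) = 756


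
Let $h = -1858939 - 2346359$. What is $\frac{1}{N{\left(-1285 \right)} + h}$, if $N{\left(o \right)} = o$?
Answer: $- \frac{1}{4206583} \approx -2.3772 \cdot 10^{-7}$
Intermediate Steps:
$h = -4205298$
$\frac{1}{N{\left(-1285 \right)} + h} = \frac{1}{-1285 - 4205298} = \frac{1}{-4206583} = - \frac{1}{4206583}$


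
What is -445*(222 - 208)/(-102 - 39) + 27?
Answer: 10037/141 ≈ 71.184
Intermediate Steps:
-445*(222 - 208)/(-102 - 39) + 27 = -6230/(-141) + 27 = -6230*(-1)/141 + 27 = -445*(-14/141) + 27 = 6230/141 + 27 = 10037/141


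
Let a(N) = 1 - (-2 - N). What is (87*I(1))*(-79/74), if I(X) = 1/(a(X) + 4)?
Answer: -6873/592 ≈ -11.610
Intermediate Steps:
a(N) = 3 + N (a(N) = 1 + (2 + N) = 3 + N)
I(X) = 1/(7 + X) (I(X) = 1/((3 + X) + 4) = 1/(7 + X))
(87*I(1))*(-79/74) = (87/(7 + 1))*(-79/74) = (87/8)*(-79*1/74) = (87*(⅛))*(-79/74) = (87/8)*(-79/74) = -6873/592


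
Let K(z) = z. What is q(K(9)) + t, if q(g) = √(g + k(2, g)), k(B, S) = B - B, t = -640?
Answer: -637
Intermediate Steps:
k(B, S) = 0
q(g) = √g (q(g) = √(g + 0) = √g)
q(K(9)) + t = √9 - 640 = 3 - 640 = -637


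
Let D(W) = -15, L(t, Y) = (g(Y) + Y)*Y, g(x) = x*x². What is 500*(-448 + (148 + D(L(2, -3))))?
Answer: -157500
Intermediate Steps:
g(x) = x³
L(t, Y) = Y*(Y + Y³) (L(t, Y) = (Y³ + Y)*Y = (Y + Y³)*Y = Y*(Y + Y³))
500*(-448 + (148 + D(L(2, -3)))) = 500*(-448 + (148 - 15)) = 500*(-448 + 133) = 500*(-315) = -157500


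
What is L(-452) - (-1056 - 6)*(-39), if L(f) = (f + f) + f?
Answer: -42774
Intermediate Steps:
L(f) = 3*f (L(f) = 2*f + f = 3*f)
L(-452) - (-1056 - 6)*(-39) = 3*(-452) - (-1056 - 6)*(-39) = -1356 - (-1062)*(-39) = -1356 - 1*41418 = -1356 - 41418 = -42774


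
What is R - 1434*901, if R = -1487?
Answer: -1293521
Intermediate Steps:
R - 1434*901 = -1487 - 1434*901 = -1487 - 1292034 = -1293521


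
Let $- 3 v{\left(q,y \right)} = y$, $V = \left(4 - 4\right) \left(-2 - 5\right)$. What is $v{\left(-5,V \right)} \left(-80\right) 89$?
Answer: $0$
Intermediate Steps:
$V = 0$ ($V = 0 \left(-7\right) = 0$)
$v{\left(q,y \right)} = - \frac{y}{3}$
$v{\left(-5,V \right)} \left(-80\right) 89 = \left(- \frac{1}{3}\right) 0 \left(-80\right) 89 = 0 \left(-80\right) 89 = 0 \cdot 89 = 0$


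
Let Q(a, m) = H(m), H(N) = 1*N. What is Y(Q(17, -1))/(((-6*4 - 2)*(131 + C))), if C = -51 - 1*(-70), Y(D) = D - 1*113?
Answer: 19/650 ≈ 0.029231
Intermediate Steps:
H(N) = N
Q(a, m) = m
Y(D) = -113 + D (Y(D) = D - 113 = -113 + D)
C = 19 (C = -51 + 70 = 19)
Y(Q(17, -1))/(((-6*4 - 2)*(131 + C))) = (-113 - 1)/(((-6*4 - 2)*(131 + 19))) = -114*1/(150*(-24 - 2)) = -114/((-26*150)) = -114/(-3900) = -114*(-1/3900) = 19/650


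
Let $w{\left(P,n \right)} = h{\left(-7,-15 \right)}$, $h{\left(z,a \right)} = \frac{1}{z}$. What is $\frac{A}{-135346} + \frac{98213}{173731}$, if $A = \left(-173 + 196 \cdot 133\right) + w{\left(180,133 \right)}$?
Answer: $\frac{30778990451}{82298285741} \approx 0.37399$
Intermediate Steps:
$w{\left(P,n \right)} = - \frac{1}{7}$ ($w{\left(P,n \right)} = \frac{1}{-7} = - \frac{1}{7}$)
$A = \frac{181264}{7}$ ($A = \left(-173 + 196 \cdot 133\right) - \frac{1}{7} = \left(-173 + 26068\right) - \frac{1}{7} = 25895 - \frac{1}{7} = \frac{181264}{7} \approx 25895.0$)
$\frac{A}{-135346} + \frac{98213}{173731} = \frac{181264}{7 \left(-135346\right)} + \frac{98213}{173731} = \frac{181264}{7} \left(- \frac{1}{135346}\right) + 98213 \cdot \frac{1}{173731} = - \frac{90632}{473711} + \frac{98213}{173731} = \frac{30778990451}{82298285741}$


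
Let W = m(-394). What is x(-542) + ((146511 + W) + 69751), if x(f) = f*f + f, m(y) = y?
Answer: 509090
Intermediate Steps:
W = -394
x(f) = f + f**2 (x(f) = f**2 + f = f + f**2)
x(-542) + ((146511 + W) + 69751) = -542*(1 - 542) + ((146511 - 394) + 69751) = -542*(-541) + (146117 + 69751) = 293222 + 215868 = 509090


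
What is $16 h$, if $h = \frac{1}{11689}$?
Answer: $\frac{16}{11689} \approx 0.0013688$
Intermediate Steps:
$h = \frac{1}{11689} \approx 8.555 \cdot 10^{-5}$
$16 h = 16 \cdot \frac{1}{11689} = \frac{16}{11689}$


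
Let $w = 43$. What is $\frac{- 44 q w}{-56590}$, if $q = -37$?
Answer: $- \frac{35002}{28295} \approx -1.237$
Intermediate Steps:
$\frac{- 44 q w}{-56590} = \frac{\left(-44\right) \left(-37\right) 43}{-56590} = 1628 \cdot 43 \left(- \frac{1}{56590}\right) = 70004 \left(- \frac{1}{56590}\right) = - \frac{35002}{28295}$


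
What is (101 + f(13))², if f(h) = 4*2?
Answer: 11881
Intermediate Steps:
f(h) = 8
(101 + f(13))² = (101 + 8)² = 109² = 11881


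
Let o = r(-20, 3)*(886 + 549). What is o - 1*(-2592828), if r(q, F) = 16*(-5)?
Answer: 2478028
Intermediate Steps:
r(q, F) = -80
o = -114800 (o = -80*(886 + 549) = -80*1435 = -114800)
o - 1*(-2592828) = -114800 - 1*(-2592828) = -114800 + 2592828 = 2478028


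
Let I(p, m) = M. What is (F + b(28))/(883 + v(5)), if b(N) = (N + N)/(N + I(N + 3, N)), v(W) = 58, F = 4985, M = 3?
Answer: 154591/29171 ≈ 5.2995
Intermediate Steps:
I(p, m) = 3
b(N) = 2*N/(3 + N) (b(N) = (N + N)/(N + 3) = (2*N)/(3 + N) = 2*N/(3 + N))
(F + b(28))/(883 + v(5)) = (4985 + 2*28/(3 + 28))/(883 + 58) = (4985 + 2*28/31)/941 = (4985 + 2*28*(1/31))*(1/941) = (4985 + 56/31)*(1/941) = (154591/31)*(1/941) = 154591/29171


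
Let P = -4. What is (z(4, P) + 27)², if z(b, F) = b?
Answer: 961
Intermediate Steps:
(z(4, P) + 27)² = (4 + 27)² = 31² = 961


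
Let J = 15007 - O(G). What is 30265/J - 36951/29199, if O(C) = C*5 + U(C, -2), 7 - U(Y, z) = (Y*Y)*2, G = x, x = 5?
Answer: 21901264/29247665 ≈ 0.74882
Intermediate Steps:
G = 5
U(Y, z) = 7 - 2*Y**2 (U(Y, z) = 7 - Y*Y*2 = 7 - Y**2*2 = 7 - 2*Y**2)
O(C) = 7 - 2*C**2 + 5*C (O(C) = C*5 + (7 - 2*C**2) = 5*C + (7 - 2*C**2) = 7 - 2*C**2 + 5*C)
J = 15025 (J = 15007 - (7 - 2*5**2 + 5*5) = 15007 - (7 - 2*25 + 25) = 15007 - (7 - 50 + 25) = 15007 - 1*(-18) = 15007 + 18 = 15025)
30265/J - 36951/29199 = 30265/15025 - 36951/29199 = 30265*(1/15025) - 36951*1/29199 = 6053/3005 - 12317/9733 = 21901264/29247665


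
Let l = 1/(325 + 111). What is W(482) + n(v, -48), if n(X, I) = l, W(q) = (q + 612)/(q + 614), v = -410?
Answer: 14940/14933 ≈ 1.0005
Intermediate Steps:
l = 1/436 ≈ 0.0022936
W(q) = (612 + q)/(614 + q)
n(X, I) = 1/436
W(482) + n(v, -48) = (612 + 482)/(614 + 482) + 1/436 = 1094/1096 + 1/436 = (1/1096)*1094 + 1/436 = 547/548 + 1/436 = 14940/14933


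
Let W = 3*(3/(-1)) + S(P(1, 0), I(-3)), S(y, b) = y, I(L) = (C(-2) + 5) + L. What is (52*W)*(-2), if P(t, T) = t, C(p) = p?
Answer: 832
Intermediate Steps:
I(L) = 3 + L (I(L) = (-2 + 5) + L = 3 + L)
W = -8 (W = 3*(3/(-1)) + 1 = 3*(3*(-1)) + 1 = 3*(-3) + 1 = -9 + 1 = -8)
(52*W)*(-2) = (52*(-8))*(-2) = -416*(-2) = 832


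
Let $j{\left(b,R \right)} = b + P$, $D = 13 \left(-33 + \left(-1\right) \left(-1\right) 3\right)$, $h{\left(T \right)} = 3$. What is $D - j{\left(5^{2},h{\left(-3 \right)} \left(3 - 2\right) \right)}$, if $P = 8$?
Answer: $-423$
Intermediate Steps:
$D = -390$ ($D = 13 \left(-33 + 1 \cdot 3\right) = 13 \left(-33 + 3\right) = 13 \left(-30\right) = -390$)
$j{\left(b,R \right)} = 8 + b$ ($j{\left(b,R \right)} = b + 8 = 8 + b$)
$D - j{\left(5^{2},h{\left(-3 \right)} \left(3 - 2\right) \right)} = -390 - \left(8 + 5^{2}\right) = -390 - \left(8 + 25\right) = -390 - 33 = -423$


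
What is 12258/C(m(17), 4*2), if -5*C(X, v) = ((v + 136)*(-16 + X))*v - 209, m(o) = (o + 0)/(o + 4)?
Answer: 429030/123959 ≈ 3.4611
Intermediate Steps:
m(o) = o/(4 + o)
C(X, v) = 209/5 - v*(-16 + X)*(136 + v)/5 (C(X, v) = -(((v + 136)*(-16 + X))*v - 209)/5 = -(((136 + v)*(-16 + X))*v - 209)/5 = -(((-16 + X)*(136 + v))*v - 209)/5 = -(v*(-16 + X)*(136 + v) - 209)/5 = -(-209 + v*(-16 + X)*(136 + v))/5 = 209/5 - v*(-16 + X)*(136 + v)/5)
12258/C(m(17), 4*2) = 12258/(209/5 + 16*(4*2)²/5 + 2176*(4*2)/5 - 136*17/(4 + 17)*4*2/5 - 17/(4 + 17)*(4*2)²/5) = 12258/(209/5 + (16/5)*8² + (2176/5)*8 - 136/5*17/21*8 - ⅕*17/21*8²) = 12258/(209/5 + (16/5)*64 + 17408/5 - 136/5*17*(1/21)*8 - ⅕*17*(1/21)*64) = 12258/(209/5 + 1024/5 + 17408/5 - 136/5*17/21*8 - ⅕*17/21*64) = 12258/(209/5 + 1024/5 + 17408/5 - 18496/105 - 1088/105) = 12258/(123959/35) = 12258*(35/123959) = 429030/123959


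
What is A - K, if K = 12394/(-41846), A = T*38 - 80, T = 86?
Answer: 66708721/20923 ≈ 3188.3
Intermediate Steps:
A = 3188 (A = 86*38 - 80 = 3268 - 80 = 3188)
K = -6197/20923 (K = 12394*(-1/41846) = -6197/20923 ≈ -0.29618)
A - K = 3188 - 1*(-6197/20923) = 3188 + 6197/20923 = 66708721/20923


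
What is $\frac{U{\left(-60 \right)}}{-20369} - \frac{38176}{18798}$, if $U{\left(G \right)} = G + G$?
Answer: $- \frac{387675592}{191448231} \approx -2.025$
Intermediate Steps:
$U{\left(G \right)} = 2 G$
$\frac{U{\left(-60 \right)}}{-20369} - \frac{38176}{18798} = \frac{2 \left(-60\right)}{-20369} - \frac{38176}{18798} = \left(-120\right) \left(- \frac{1}{20369}\right) - \frac{19088}{9399} = \frac{120}{20369} - \frac{19088}{9399} = - \frac{387675592}{191448231}$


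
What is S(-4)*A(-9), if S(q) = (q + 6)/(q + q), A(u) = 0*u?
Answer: 0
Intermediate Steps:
A(u) = 0
S(q) = (6 + q)/(2*q) (S(q) = (6 + q)/((2*q)) = (6 + q)*(1/(2*q)) = (6 + q)/(2*q))
S(-4)*A(-9) = ((½)*(6 - 4)/(-4))*0 = ((½)*(-¼)*2)*0 = -¼*0 = 0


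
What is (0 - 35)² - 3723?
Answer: -2498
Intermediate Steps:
(0 - 35)² - 3723 = (-35)² - 3723 = 1225 - 3723 = -2498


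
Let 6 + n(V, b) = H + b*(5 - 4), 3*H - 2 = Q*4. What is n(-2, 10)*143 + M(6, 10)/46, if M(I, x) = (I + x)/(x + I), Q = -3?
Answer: 13159/138 ≈ 95.355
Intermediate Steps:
H = -10/3 (H = ⅔ + (-3*4)/3 = ⅔ + (⅓)*(-12) = ⅔ - 4 = -10/3 ≈ -3.3333)
M(I, x) = 1 (M(I, x) = (I + x)/(I + x) = 1)
n(V, b) = -28/3 + b (n(V, b) = -6 + (-10/3 + b*(5 - 4)) = -6 + (-10/3 + b*1) = -6 + (-10/3 + b) = -28/3 + b)
n(-2, 10)*143 + M(6, 10)/46 = (-28/3 + 10)*143 + 1/46 = (⅔)*143 + 1*(1/46) = 286/3 + 1/46 = 13159/138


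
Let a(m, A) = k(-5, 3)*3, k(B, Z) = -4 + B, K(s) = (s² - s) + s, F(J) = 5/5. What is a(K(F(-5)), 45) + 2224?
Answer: 2197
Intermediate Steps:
F(J) = 1 (F(J) = 5*(⅕) = 1)
K(s) = s²
a(m, A) = -27 (a(m, A) = (-4 - 5)*3 = -9*3 = -27)
a(K(F(-5)), 45) + 2224 = -27 + 2224 = 2197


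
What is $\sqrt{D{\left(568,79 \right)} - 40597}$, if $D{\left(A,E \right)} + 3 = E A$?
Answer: $4 \sqrt{267} \approx 65.361$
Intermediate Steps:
$D{\left(A,E \right)} = -3 + A E$ ($D{\left(A,E \right)} = -3 + E A = -3 + A E$)
$\sqrt{D{\left(568,79 \right)} - 40597} = \sqrt{\left(-3 + 568 \cdot 79\right) - 40597} = \sqrt{\left(-3 + 44872\right) - 40597} = \sqrt{44869 - 40597} = \sqrt{4272} = 4 \sqrt{267}$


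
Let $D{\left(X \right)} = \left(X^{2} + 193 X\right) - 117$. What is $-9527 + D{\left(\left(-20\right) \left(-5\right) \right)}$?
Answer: $19656$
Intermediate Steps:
$D{\left(X \right)} = -117 + X^{2} + 193 X$
$-9527 + D{\left(\left(-20\right) \left(-5\right) \right)} = -9527 + \left(-117 + \left(\left(-20\right) \left(-5\right)\right)^{2} + 193 \left(\left(-20\right) \left(-5\right)\right)\right) = -9527 + \left(-117 + 100^{2} + 193 \cdot 100\right) = -9527 + \left(-117 + 10000 + 19300\right) = -9527 + 29183 = 19656$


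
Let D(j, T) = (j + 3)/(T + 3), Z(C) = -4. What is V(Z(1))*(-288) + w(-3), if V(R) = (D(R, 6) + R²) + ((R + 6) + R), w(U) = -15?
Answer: -4015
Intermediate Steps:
D(j, T) = (3 + j)/(3 + T)
V(R) = 19/3 + R² + 19*R/9 (V(R) = ((3 + R)/(3 + 6) + R²) + ((R + 6) + R) = ((3 + R)/9 + R²) + ((6 + R) + R) = ((3 + R)/9 + R²) + (6 + 2*R) = ((⅓ + R/9) + R²) + (6 + 2*R) = (⅓ + R² + R/9) + (6 + 2*R) = 19/3 + R² + 19*R/9)
V(Z(1))*(-288) + w(-3) = (19/3 + (-4)² + (19/9)*(-4))*(-288) - 15 = (19/3 + 16 - 76/9)*(-288) - 15 = (125/9)*(-288) - 15 = -4000 - 15 = -4015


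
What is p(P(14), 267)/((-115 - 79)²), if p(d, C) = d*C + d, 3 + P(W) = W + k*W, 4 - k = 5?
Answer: -201/9409 ≈ -0.021363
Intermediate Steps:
k = -1 (k = 4 - 1*5 = 4 - 5 = -1)
P(W) = -3 (P(W) = -3 + (W - W) = -3 + 0 = -3)
p(d, C) = d + C*d (p(d, C) = C*d + d = d + C*d)
p(P(14), 267)/((-115 - 79)²) = (-3*(1 + 267))/((-115 - 79)²) = (-3*268)/((-194)²) = -804/37636 = -804*1/37636 = -201/9409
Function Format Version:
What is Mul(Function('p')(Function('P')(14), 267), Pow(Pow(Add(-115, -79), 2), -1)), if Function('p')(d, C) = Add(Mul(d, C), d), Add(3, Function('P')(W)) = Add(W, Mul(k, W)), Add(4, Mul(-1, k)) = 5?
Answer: Rational(-201, 9409) ≈ -0.021363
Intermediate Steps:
k = -1 (k = Add(4, Mul(-1, 5)) = Add(4, -5) = -1)
Function('P')(W) = -3 (Function('P')(W) = Add(-3, Add(W, Mul(-1, W))) = Add(-3, 0) = -3)
Function('p')(d, C) = Add(d, Mul(C, d)) (Function('p')(d, C) = Add(Mul(C, d), d) = Add(d, Mul(C, d)))
Mul(Function('p')(Function('P')(14), 267), Pow(Pow(Add(-115, -79), 2), -1)) = Mul(Mul(-3, Add(1, 267)), Pow(Pow(Add(-115, -79), 2), -1)) = Mul(Mul(-3, 268), Pow(Pow(-194, 2), -1)) = Mul(-804, Pow(37636, -1)) = Mul(-804, Rational(1, 37636)) = Rational(-201, 9409)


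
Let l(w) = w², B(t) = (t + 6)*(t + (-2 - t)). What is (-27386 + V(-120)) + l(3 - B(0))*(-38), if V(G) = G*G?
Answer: -21536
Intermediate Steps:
B(t) = -12 - 2*t (B(t) = (6 + t)*(-2) = -12 - 2*t)
V(G) = G²
(-27386 + V(-120)) + l(3 - B(0))*(-38) = (-27386 + (-120)²) + (3 - (-12 - 2*0))²*(-38) = (-27386 + 14400) + (3 - (-12 + 0))²*(-38) = -12986 + (3 - 1*(-12))²*(-38) = -12986 + (3 + 12)²*(-38) = -12986 + 15²*(-38) = -12986 + 225*(-38) = -12986 - 8550 = -21536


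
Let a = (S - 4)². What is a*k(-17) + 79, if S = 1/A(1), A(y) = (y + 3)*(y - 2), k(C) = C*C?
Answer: 84785/16 ≈ 5299.1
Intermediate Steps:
k(C) = C²
A(y) = (-2 + y)*(3 + y) (A(y) = (3 + y)*(-2 + y) = (-2 + y)*(3 + y))
S = -¼ (S = 1/(-6 + 1 + 1²) = 1/(-6 + 1 + 1) = 1/(-4) = -¼ ≈ -0.25000)
a = 289/16 (a = (-¼ - 4)² = (-17/4)² = 289/16 ≈ 18.063)
a*k(-17) + 79 = (289/16)*(-17)² + 79 = (289/16)*289 + 79 = 83521/16 + 79 = 84785/16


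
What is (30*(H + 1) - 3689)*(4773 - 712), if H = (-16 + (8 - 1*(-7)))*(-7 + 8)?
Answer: -14981029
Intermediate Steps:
H = -1 (H = (-16 + (8 + 7))*1 = (-16 + 15)*1 = -1*1 = -1)
(30*(H + 1) - 3689)*(4773 - 712) = (30*(-1 + 1) - 3689)*(4773 - 712) = (30*0 - 3689)*4061 = (0 - 3689)*4061 = -3689*4061 = -14981029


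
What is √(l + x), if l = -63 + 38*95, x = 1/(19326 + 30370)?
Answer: √547499940578/12424 ≈ 59.557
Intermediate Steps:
x = 1/49696 ≈ 2.0122e-5
l = 3547 (l = -63 + 3610 = 3547)
√(l + x) = √(3547 + 1/49696) = √(176271713/49696) = √547499940578/12424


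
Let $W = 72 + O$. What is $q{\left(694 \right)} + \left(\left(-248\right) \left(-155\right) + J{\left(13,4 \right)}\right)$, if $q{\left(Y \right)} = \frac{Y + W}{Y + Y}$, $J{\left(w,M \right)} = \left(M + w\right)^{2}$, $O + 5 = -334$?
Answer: $\frac{53756279}{1388} \approx 38729.0$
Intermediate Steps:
$O = -339$ ($O = -5 - 334 = -339$)
$W = -267$ ($W = 72 - 339 = -267$)
$q{\left(Y \right)} = \frac{-267 + Y}{2 Y}$ ($q{\left(Y \right)} = \frac{Y - 267}{Y + Y} = \frac{-267 + Y}{2 Y}$)
$q{\left(694 \right)} + \left(\left(-248\right) \left(-155\right) + J{\left(13,4 \right)}\right) = \frac{-267 + 694}{2 \cdot 694} + \left(\left(-248\right) \left(-155\right) + \left(4 + 13\right)^{2}\right) = \frac{1}{2} \cdot \frac{1}{694} \cdot 427 + \left(38440 + 17^{2}\right) = \frac{427}{1388} + \left(38440 + 289\right) = \frac{427}{1388} + 38729 = \frac{53756279}{1388}$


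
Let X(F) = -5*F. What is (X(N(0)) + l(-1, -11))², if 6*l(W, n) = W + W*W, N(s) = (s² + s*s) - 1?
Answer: 25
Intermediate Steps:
N(s) = -1 + 2*s² (N(s) = (s² + s²) - 1 = 2*s² - 1 = -1 + 2*s²)
l(W, n) = W/6 + W²/6 (l(W, n) = (W + W*W)/6 = (W + W²)/6 = W/6 + W²/6)
(X(N(0)) + l(-1, -11))² = (-5*(-1 + 2*0²) + (⅙)*(-1)*(1 - 1))² = (-5*(-1 + 2*0) + (⅙)*(-1)*0)² = (-5*(-1 + 0) + 0)² = (-5*(-1) + 0)² = (5 + 0)² = 5² = 25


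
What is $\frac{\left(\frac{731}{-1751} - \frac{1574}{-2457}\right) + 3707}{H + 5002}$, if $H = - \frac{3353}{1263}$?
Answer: $\frac{394978271228}{532644691761} \approx 0.74154$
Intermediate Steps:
$H = - \frac{3353}{1263}$ ($H = \left(-3353\right) \frac{1}{1263} = - \frac{3353}{1263} \approx -2.6548$)
$\frac{\left(\frac{731}{-1751} - \frac{1574}{-2457}\right) + 3707}{H + 5002} = \frac{\left(\frac{731}{-1751} - \frac{1574}{-2457}\right) + 3707}{- \frac{3353}{1263} + 5002} = \frac{\left(731 \left(- \frac{1}{1751}\right) - - \frac{1574}{2457}\right) + 3707}{\frac{6314173}{1263}} = \left(\left(- \frac{43}{103} + \frac{1574}{2457}\right) + 3707\right) \frac{1263}{6314173} = \left(\frac{56471}{253071} + 3707\right) \frac{1263}{6314173} = \frac{938190668}{253071} \cdot \frac{1263}{6314173} = \frac{394978271228}{532644691761}$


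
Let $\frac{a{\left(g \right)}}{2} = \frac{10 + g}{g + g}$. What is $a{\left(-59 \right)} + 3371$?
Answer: $\frac{198938}{59} \approx 3371.8$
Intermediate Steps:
$a{\left(g \right)} = \frac{10 + g}{g}$ ($a{\left(g \right)} = 2 \frac{10 + g}{g + g} = 2 \frac{10 + g}{2 g} = \frac{10 + g}{g}$)
$a{\left(-59 \right)} + 3371 = \frac{10 - 59}{-59} + 3371 = \left(- \frac{1}{59}\right) \left(-49\right) + 3371 = \frac{49}{59} + 3371 = \frac{198938}{59}$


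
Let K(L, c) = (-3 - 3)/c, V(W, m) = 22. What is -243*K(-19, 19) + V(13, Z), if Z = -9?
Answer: 1876/19 ≈ 98.737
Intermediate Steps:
K(L, c) = -6/c
-243*K(-19, 19) + V(13, Z) = -(-1458)/19 + 22 = -243*(-6/19) + 22 = 1458/19 + 22 = 1876/19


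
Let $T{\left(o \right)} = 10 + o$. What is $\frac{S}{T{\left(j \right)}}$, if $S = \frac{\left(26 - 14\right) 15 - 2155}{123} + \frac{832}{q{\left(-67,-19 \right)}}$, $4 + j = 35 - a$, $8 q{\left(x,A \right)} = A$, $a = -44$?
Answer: $- \frac{856213}{198645} \approx -4.3103$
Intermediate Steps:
$q{\left(x,A \right)} = \frac{A}{8}$
$j = 75$ ($j = -4 + \left(35 - -44\right) = -4 + \left(35 + 44\right) = -4 + 79 = 75$)
$S = - \frac{856213}{2337}$ ($S = \frac{\left(26 - 14\right) 15 - 2155}{123} + \frac{832}{\frac{1}{8} \left(-19\right)} = \left(12 \cdot 15 - 2155\right) \frac{1}{123} + \frac{832}{- \frac{19}{8}} = \left(180 - 2155\right) \frac{1}{123} + 832 \left(- \frac{8}{19}\right) = \left(-1975\right) \frac{1}{123} - \frac{6656}{19} = - \frac{1975}{123} - \frac{6656}{19} = - \frac{856213}{2337} \approx -366.37$)
$\frac{S}{T{\left(j \right)}} = - \frac{856213}{2337 \left(10 + 75\right)} = - \frac{856213}{2337 \cdot 85} = \left(- \frac{856213}{2337}\right) \frac{1}{85} = - \frac{856213}{198645}$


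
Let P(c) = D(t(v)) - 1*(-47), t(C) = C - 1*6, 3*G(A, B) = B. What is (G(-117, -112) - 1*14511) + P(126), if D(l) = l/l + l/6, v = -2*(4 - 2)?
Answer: -14502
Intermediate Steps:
v = -4 (v = -2*2 = -4)
G(A, B) = B/3
t(C) = -6 + C (t(C) = C - 6 = -6 + C)
D(l) = 1 + l/6 (D(l) = 1 + l*(1/6) = 1 + l/6)
P(c) = 139/3 (P(c) = (1 + (-6 - 4)/6) - 1*(-47) = (1 + (1/6)*(-10)) + 47 = (1 - 5/3) + 47 = -2/3 + 47 = 139/3)
(G(-117, -112) - 1*14511) + P(126) = ((1/3)*(-112) - 1*14511) + 139/3 = (-112/3 - 14511) + 139/3 = -43645/3 + 139/3 = -14502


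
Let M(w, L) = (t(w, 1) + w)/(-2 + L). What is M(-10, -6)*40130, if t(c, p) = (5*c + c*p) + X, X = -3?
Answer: 1464745/4 ≈ 3.6619e+5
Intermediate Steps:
t(c, p) = -3 + 5*c + c*p (t(c, p) = (5*c + c*p) - 3 = -3 + 5*c + c*p)
M(w, L) = (-3 + 7*w)/(-2 + L) (M(w, L) = ((-3 + 5*w + w*1) + w)/(-2 + L) = ((-3 + 5*w + w) + w)/(-2 + L) = ((-3 + 6*w) + w)/(-2 + L) = (-3 + 7*w)/(-2 + L))
M(-10, -6)*40130 = ((-3 + 7*(-10))/(-2 - 6))*40130 = ((-3 - 70)/(-8))*40130 = -⅛*(-73)*40130 = (73/8)*40130 = 1464745/4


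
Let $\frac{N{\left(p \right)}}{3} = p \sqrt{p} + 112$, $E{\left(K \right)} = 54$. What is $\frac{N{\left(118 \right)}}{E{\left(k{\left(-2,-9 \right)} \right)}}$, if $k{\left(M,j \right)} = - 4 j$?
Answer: $\frac{56}{9} + \frac{59 \sqrt{118}}{9} \approx 77.434$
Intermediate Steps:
$N{\left(p \right)} = 336 + 3 p^{\frac{3}{2}}$ ($N{\left(p \right)} = 3 \left(p \sqrt{p} + 112\right) = 3 \left(p^{\frac{3}{2}} + 112\right) = 3 \left(112 + p^{\frac{3}{2}}\right) = 336 + 3 p^{\frac{3}{2}}$)
$\frac{N{\left(118 \right)}}{E{\left(k{\left(-2,-9 \right)} \right)}} = \frac{336 + 3 \cdot 118^{\frac{3}{2}}}{54} = \left(336 + 3 \cdot 118 \sqrt{118}\right) \frac{1}{54} = \left(336 + 354 \sqrt{118}\right) \frac{1}{54} = \frac{56}{9} + \frac{59 \sqrt{118}}{9}$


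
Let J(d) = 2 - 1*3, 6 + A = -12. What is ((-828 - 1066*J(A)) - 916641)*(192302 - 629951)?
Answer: 401062856547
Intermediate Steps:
A = -18 (A = -6 - 12 = -18)
J(d) = -1 (J(d) = 2 - 3 = -1)
((-828 - 1066*J(A)) - 916641)*(192302 - 629951) = ((-828 - 1066*(-1)) - 916641)*(192302 - 629951) = ((-828 + 1066) - 916641)*(-437649) = (238 - 916641)*(-437649) = -916403*(-437649) = 401062856547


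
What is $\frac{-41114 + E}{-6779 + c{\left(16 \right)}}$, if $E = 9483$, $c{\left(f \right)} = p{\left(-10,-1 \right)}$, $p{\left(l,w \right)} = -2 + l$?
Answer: $\frac{31631}{6791} \approx 4.6578$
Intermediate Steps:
$c{\left(f \right)} = -12$ ($c{\left(f \right)} = -2 - 10 = -12$)
$\frac{-41114 + E}{-6779 + c{\left(16 \right)}} = \frac{-41114 + 9483}{-6779 - 12} = - \frac{31631}{-6791} = \left(-31631\right) \left(- \frac{1}{6791}\right) = \frac{31631}{6791}$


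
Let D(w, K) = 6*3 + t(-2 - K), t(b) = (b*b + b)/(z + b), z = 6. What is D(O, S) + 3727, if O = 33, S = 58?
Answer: 33115/9 ≈ 3679.4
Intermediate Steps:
t(b) = (b + b²)/(6 + b) (t(b) = (b*b + b)/(6 + b) = (b² + b)/(6 + b) = (b + b²)/(6 + b))
D(w, K) = 18 + (-1 - K)*(-2 - K)/(4 - K) (D(w, K) = 6*3 + (-2 - K)*(1 + (-2 - K))/(6 + (-2 - K)) = 18 + (-2 - K)*(-1 - K)/(4 - K) = 18 + (-1 - K)*(-2 - K)/(4 - K))
D(O, S) + 3727 = (-74 - 1*58² + 15*58)/(-4 + 58) + 3727 = (-74 - 1*3364 + 870)/54 + 3727 = (-74 - 3364 + 870)/54 + 3727 = (1/54)*(-2568) + 3727 = -428/9 + 3727 = 33115/9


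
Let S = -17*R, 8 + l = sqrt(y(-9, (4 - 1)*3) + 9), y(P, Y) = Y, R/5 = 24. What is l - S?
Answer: 2032 + 3*sqrt(2) ≈ 2036.2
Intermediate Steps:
R = 120 (R = 5*24 = 120)
l = -8 + 3*sqrt(2) (l = -8 + sqrt((4 - 1)*3 + 9) = -8 + sqrt(3*3 + 9) = -8 + sqrt(9 + 9) = -8 + sqrt(18) = -8 + 3*sqrt(2) ≈ -3.7574)
S = -2040 (S = -17*120 = -2040)
l - S = (-8 + 3*sqrt(2)) - 1*(-2040) = (-8 + 3*sqrt(2)) + 2040 = 2032 + 3*sqrt(2)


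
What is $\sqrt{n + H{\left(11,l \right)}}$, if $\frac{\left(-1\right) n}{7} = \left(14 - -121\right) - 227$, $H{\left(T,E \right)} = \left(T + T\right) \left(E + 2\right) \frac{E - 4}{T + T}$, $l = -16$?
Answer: $2 \sqrt{231} \approx 30.397$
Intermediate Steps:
$H{\left(T,E \right)} = \left(-4 + E\right) \left(2 + E\right)$ ($H{\left(T,E \right)} = 2 T \left(2 + E\right) \frac{-4 + E}{2 T} = \left(-4 + E\right) \left(2 + E\right)$)
$n = 644$ ($n = - 7 \left(\left(14 - -121\right) - 227\right) = - 7 \left(\left(14 + 121\right) - 227\right) = - 7 \left(135 - 227\right) = \left(-7\right) \left(-92\right) = 644$)
$\sqrt{n + H{\left(11,l \right)}} = \sqrt{644 - \left(-24 - 256\right)} = \sqrt{644 + \left(-8 + 256 + 32\right)} = \sqrt{644 + 280} = \sqrt{924} = 2 \sqrt{231}$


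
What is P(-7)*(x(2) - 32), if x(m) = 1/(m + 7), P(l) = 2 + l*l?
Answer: -4879/3 ≈ -1626.3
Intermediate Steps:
P(l) = 2 + l²
x(m) = 1/(7 + m)
P(-7)*(x(2) - 32) = (2 + (-7)²)*(1/(7 + 2) - 32) = (2 + 49)*(1/9 - 32) = 51*(⅑ - 32) = 51*(-287/9) = -4879/3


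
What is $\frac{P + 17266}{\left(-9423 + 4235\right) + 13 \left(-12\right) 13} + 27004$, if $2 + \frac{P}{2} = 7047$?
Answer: $\frac{48707377}{1804} \approx 27000.0$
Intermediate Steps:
$P = 14090$ ($P = -4 + 2 \cdot 7047 = -4 + 14094 = 14090$)
$\frac{P + 17266}{\left(-9423 + 4235\right) + 13 \left(-12\right) 13} + 27004 = \frac{14090 + 17266}{\left(-9423 + 4235\right) + 13 \left(-12\right) 13} + 27004 = \frac{31356}{-5188 - 2028} + 27004 = \frac{31356}{-7216} + 27004 = 31356 \left(- \frac{1}{7216}\right) + 27004 = - \frac{7839}{1804} + 27004 = \frac{48707377}{1804}$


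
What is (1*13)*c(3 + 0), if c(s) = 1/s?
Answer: 13/3 ≈ 4.3333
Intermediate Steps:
c(s) = 1/s
(1*13)*c(3 + 0) = (1*13)/(3 + 0) = 13/3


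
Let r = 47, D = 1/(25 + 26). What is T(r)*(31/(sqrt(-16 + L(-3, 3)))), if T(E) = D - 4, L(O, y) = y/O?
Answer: 6293*I*sqrt(17)/867 ≈ 29.927*I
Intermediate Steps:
D = 1/51 ≈ 0.019608
T(E) = -203/51 (T(E) = 1/51 - 4 = -203/51)
T(r)*(31/(sqrt(-16 + L(-3, 3)))) = -6293/(51*(sqrt(-16 + 3/(-3)))) = -6293/(51*(sqrt(-16 + 3*(-1/3)))) = -6293/(51*(sqrt(-16 - 1))) = -6293/(51*(sqrt(-17))) = -6293/(51*(I*sqrt(17))) = -6293*(-I*sqrt(17)/17)/51 = -(-6293)*I*sqrt(17)/867 = 6293*I*sqrt(17)/867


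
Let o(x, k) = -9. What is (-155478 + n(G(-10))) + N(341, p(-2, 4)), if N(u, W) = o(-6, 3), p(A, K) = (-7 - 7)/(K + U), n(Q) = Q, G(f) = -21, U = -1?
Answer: -155508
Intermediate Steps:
p(A, K) = -14/(-1 + K) (p(A, K) = (-7 - 7)/(K - 1) = -14/(-1 + K))
N(u, W) = -9
(-155478 + n(G(-10))) + N(341, p(-2, 4)) = (-155478 - 21) - 9 = -155499 - 9 = -155508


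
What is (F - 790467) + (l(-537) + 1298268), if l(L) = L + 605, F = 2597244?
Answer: 3105113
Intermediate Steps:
l(L) = 605 + L
(F - 790467) + (l(-537) + 1298268) = (2597244 - 790467) + ((605 - 537) + 1298268) = 1806777 + (68 + 1298268) = 1806777 + 1298336 = 3105113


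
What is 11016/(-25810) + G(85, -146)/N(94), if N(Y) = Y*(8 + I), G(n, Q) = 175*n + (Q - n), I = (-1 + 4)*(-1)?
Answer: 18639206/606535 ≈ 30.731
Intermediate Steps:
I = -3 (I = 3*(-1) = -3)
G(n, Q) = Q + 174*n
N(Y) = 5*Y (N(Y) = Y*(8 - 3) = Y*5 = 5*Y)
11016/(-25810) + G(85, -146)/N(94) = 11016/(-25810) + (-146 + 174*85)/((5*94)) = 11016*(-1/25810) + (-146 + 14790)/470 = -5508/12905 + 14644*(1/470) = -5508/12905 + 7322/235 = 18639206/606535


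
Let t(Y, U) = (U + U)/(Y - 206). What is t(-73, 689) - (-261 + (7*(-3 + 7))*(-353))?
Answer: 2829077/279 ≈ 10140.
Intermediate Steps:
t(Y, U) = 2*U/(-206 + Y) (t(Y, U) = (2*U)/(-206 + Y) = 2*U/(-206 + Y))
t(-73, 689) - (-261 + (7*(-3 + 7))*(-353)) = 2*689/(-206 - 73) - (-261 + (7*(-3 + 7))*(-353)) = 2*689/(-279) - (-261 + (7*4)*(-353)) = 2*689*(-1/279) - (-261 + 28*(-353)) = -1378/279 - (-261 - 9884) = -1378/279 - 1*(-10145) = -1378/279 + 10145 = 2829077/279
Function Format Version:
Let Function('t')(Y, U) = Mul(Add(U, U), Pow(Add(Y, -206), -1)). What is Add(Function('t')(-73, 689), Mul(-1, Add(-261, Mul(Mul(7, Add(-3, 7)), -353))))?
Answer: Rational(2829077, 279) ≈ 10140.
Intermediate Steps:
Function('t')(Y, U) = Mul(2, U, Pow(Add(-206, Y), -1)) (Function('t')(Y, U) = Mul(Mul(2, U), Pow(Add(-206, Y), -1)) = Mul(2, U, Pow(Add(-206, Y), -1)))
Add(Function('t')(-73, 689), Mul(-1, Add(-261, Mul(Mul(7, Add(-3, 7)), -353)))) = Add(Mul(2, 689, Pow(Add(-206, -73), -1)), Mul(-1, Add(-261, Mul(Mul(7, Add(-3, 7)), -353)))) = Add(Mul(2, 689, Pow(-279, -1)), Mul(-1, Add(-261, Mul(Mul(7, 4), -353)))) = Add(Mul(2, 689, Rational(-1, 279)), Mul(-1, Add(-261, Mul(28, -353)))) = Add(Rational(-1378, 279), Mul(-1, Add(-261, -9884))) = Add(Rational(-1378, 279), Mul(-1, -10145)) = Add(Rational(-1378, 279), 10145) = Rational(2829077, 279)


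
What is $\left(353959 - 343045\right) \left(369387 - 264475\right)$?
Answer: $1145009568$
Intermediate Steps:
$\left(353959 - 343045\right) \left(369387 - 264475\right) = 10914 \cdot 104912 = 1145009568$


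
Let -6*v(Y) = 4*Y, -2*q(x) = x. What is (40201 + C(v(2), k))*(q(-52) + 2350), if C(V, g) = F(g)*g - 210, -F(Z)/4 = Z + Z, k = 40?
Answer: 64605816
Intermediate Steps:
q(x) = -x/2
v(Y) = -2*Y/3
F(Z) = -8*Z (F(Z) = -4*(Z + Z) = -8*Z)
C(V, g) = -210 - 8*g² (C(V, g) = (-8*g)*g - 210 = -8*g² - 210 = -210 - 8*g²)
(40201 + C(v(2), k))*(q(-52) + 2350) = (40201 + (-210 - 8*40²))*(-½*(-52) + 2350) = (40201 + (-210 - 8*1600))*(26 + 2350) = (40201 + (-210 - 12800))*2376 = (40201 - 13010)*2376 = 27191*2376 = 64605816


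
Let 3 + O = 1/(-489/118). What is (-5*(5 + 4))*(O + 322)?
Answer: -2338095/163 ≈ -14344.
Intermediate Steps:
O = -1585/489 (O = -3 + 1/(-489/118) = -3 - 118/489 = -1585/489 ≈ -3.2413)
(-5*(5 + 4))*(O + 322) = (-5*(5 + 4))*(-1585/489 + 322) = -5*9*(155873/489) = -45*155873/489 = -2338095/163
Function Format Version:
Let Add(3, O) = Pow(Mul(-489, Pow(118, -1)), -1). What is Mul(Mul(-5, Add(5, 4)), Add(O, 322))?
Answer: Rational(-2338095, 163) ≈ -14344.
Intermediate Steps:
O = Rational(-1585, 489) (O = Add(-3, Pow(Mul(-489, Pow(118, -1)), -1)) = Add(-3, Pow(Mul(-489, Rational(1, 118)), -1)) = Add(-3, Pow(Rational(-489, 118), -1)) = Add(-3, Rational(-118, 489)) = Rational(-1585, 489) ≈ -3.2413)
Mul(Mul(-5, Add(5, 4)), Add(O, 322)) = Mul(Mul(-5, Add(5, 4)), Add(Rational(-1585, 489), 322)) = Mul(Mul(-5, 9), Rational(155873, 489)) = Mul(-45, Rational(155873, 489)) = Rational(-2338095, 163)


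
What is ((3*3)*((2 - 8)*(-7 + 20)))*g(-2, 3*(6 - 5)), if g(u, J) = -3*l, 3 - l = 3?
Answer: 0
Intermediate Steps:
l = 0 (l = 3 - 1*3 = 3 - 3 = 0)
g(u, J) = 0 (g(u, J) = -3*0 = 0)
((3*3)*((2 - 8)*(-7 + 20)))*g(-2, 3*(6 - 5)) = ((3*3)*((2 - 8)*(-7 + 20)))*0 = (9*(-6*13))*0 = (9*(-78))*0 = -702*0 = 0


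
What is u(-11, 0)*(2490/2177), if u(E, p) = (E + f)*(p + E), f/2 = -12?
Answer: 136950/311 ≈ 440.35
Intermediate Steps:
f = -24 (f = 2*(-12) = -24)
u(E, p) = (-24 + E)*(E + p) (u(E, p) = (E - 24)*(p + E) = (-24 + E)*(E + p))
u(-11, 0)*(2490/2177) = ((-11)**2 - 24*(-11) - 24*0 - 11*0)*(2490/2177) = (121 + 264 + 0 + 0)*(2490*(1/2177)) = 385*(2490/2177) = 136950/311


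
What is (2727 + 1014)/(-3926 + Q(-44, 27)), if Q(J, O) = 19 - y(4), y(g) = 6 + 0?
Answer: -87/91 ≈ -0.95604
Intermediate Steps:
y(g) = 6
Q(J, O) = 13 (Q(J, O) = 19 - 1*6 = 19 - 6 = 13)
(2727 + 1014)/(-3926 + Q(-44, 27)) = (2727 + 1014)/(-3926 + 13) = 3741/(-3913) = 3741*(-1/3913) = -87/91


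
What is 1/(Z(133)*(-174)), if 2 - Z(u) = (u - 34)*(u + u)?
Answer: 1/4581768 ≈ 2.1826e-7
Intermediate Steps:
Z(u) = 2 - 2*u*(-34 + u) (Z(u) = 2 - (u - 34)*(u + u) = 2 - (-34 + u)*2*u = 2 - 2*u*(-34 + u))
1/(Z(133)*(-174)) = 1/((2 - 2*133**2 + 68*133)*(-174)) = 1/((2 - 2*17689 + 9044)*(-174)) = 1/((2 - 35378 + 9044)*(-174)) = 1/(-26332*(-174)) = 1/4581768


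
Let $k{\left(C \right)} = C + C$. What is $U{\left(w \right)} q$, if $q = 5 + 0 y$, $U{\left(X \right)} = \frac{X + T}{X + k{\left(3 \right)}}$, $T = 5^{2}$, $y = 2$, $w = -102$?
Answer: $\frac{385}{96} \approx 4.0104$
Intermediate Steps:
$k{\left(C \right)} = 2 C$
$T = 25$
$U{\left(X \right)} = \frac{25 + X}{6 + X}$ ($U{\left(X \right)} = \frac{X + 25}{X + 2 \cdot 3} = \frac{25 + X}{X + 6} = \frac{25 + X}{6 + X}$)
$q = 5$ ($q = 5 + 0 \cdot 2 = 5 + 0 = 5$)
$U{\left(w \right)} q = \frac{25 - 102}{6 - 102} \cdot 5 = \frac{1}{-96} \left(-77\right) 5 = \left(- \frac{1}{96}\right) \left(-77\right) 5 = \frac{77}{96} \cdot 5 = \frac{385}{96}$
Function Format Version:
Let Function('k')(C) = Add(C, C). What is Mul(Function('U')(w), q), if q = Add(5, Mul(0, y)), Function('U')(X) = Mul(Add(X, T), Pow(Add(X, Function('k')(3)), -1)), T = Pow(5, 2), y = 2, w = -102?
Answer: Rational(385, 96) ≈ 4.0104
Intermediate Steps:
Function('k')(C) = Mul(2, C)
T = 25
Function('U')(X) = Mul(Pow(Add(6, X), -1), Add(25, X)) (Function('U')(X) = Mul(Add(X, 25), Pow(Add(X, Mul(2, 3)), -1)) = Mul(Add(25, X), Pow(Add(X, 6), -1)) = Mul(Add(25, X), Pow(Add(6, X), -1)) = Mul(Pow(Add(6, X), -1), Add(25, X)))
q = 5 (q = Add(5, Mul(0, 2)) = Add(5, 0) = 5)
Mul(Function('U')(w), q) = Mul(Mul(Pow(Add(6, -102), -1), Add(25, -102)), 5) = Mul(Mul(Pow(-96, -1), -77), 5) = Mul(Mul(Rational(-1, 96), -77), 5) = Mul(Rational(77, 96), 5) = Rational(385, 96)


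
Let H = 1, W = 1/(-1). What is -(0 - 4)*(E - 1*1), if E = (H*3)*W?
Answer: -16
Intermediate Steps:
W = -1
E = -3 (E = (1*3)*(-1) = 3*(-1) = -3)
-(0 - 4)*(E - 1*1) = -(0 - 4)*(-3 - 1*1) = -(-4)*(-3 - 1) = -(-4)*(-4) = -1*16 = -16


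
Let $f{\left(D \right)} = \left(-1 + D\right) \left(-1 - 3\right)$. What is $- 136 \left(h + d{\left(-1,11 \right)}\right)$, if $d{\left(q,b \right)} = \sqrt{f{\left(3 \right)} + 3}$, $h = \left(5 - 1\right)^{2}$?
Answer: $-2176 - 136 i \sqrt{5} \approx -2176.0 - 304.11 i$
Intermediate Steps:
$h = 16$ ($h = 4^{2} = 16$)
$f{\left(D \right)} = 4 - 4 D$ ($f{\left(D \right)} = \left(-1 + D\right) \left(-4\right) = 4 - 4 D$)
$d{\left(q,b \right)} = i \sqrt{5}$ ($d{\left(q,b \right)} = \sqrt{\left(4 - 12\right) + 3} = \sqrt{-8 + 3} = \sqrt{-5} = i \sqrt{5}$)
$- 136 \left(h + d{\left(-1,11 \right)}\right) = - 136 \left(16 + i \sqrt{5}\right) = -2176 - 136 i \sqrt{5}$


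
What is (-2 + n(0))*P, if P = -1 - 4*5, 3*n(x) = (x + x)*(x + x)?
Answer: 42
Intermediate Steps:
n(x) = 4*x²/3 (n(x) = ((x + x)*(x + x))/3 = ((2*x)*(2*x))/3 = (4*x²)/3 = 4*x²/3)
P = -21 (P = -1 - 20 = -21)
(-2 + n(0))*P = (-2 + (4/3)*0²)*(-21) = (-2 + (4/3)*0)*(-21) = (-2 + 0)*(-21) = -2*(-21) = 42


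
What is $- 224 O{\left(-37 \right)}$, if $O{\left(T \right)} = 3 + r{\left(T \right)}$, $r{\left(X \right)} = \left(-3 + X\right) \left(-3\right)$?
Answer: $-27552$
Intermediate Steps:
$r{\left(X \right)} = 9 - 3 X$
$O{\left(T \right)} = 12 - 3 T$ ($O{\left(T \right)} = 3 - \left(-9 + 3 T\right) = 12 - 3 T$)
$- 224 O{\left(-37 \right)} = - 224 \left(12 - -111\right) = - 224 \left(12 + 111\right) = \left(-224\right) 123 = -27552$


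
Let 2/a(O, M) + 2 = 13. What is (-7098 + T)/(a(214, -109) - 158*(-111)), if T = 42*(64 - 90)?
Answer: -99/212 ≈ -0.46698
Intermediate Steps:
a(O, M) = 2/11 (a(O, M) = 2/(-2 + 13) = 2/11)
T = -1092 (T = 42*(-26) = -1092)
(-7098 + T)/(a(214, -109) - 158*(-111)) = (-7098 - 1092)/(2/11 - 158*(-111)) = -8190/(2/11 + 17538) = -8190/192920/11 = -8190*11/192920 = -99/212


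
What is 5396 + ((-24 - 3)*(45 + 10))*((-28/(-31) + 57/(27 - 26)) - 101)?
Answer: 2151236/31 ≈ 69395.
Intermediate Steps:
5396 + ((-24 - 3)*(45 + 10))*((-28/(-31) + 57/(27 - 26)) - 101) = 5396 + (-27*55)*((-28*(-1/31) + 57/1) - 101) = 5396 - 1485*((28/31 + 57*1) - 101) = 5396 - 1485*((28/31 + 57) - 101) = 5396 - 1485*(1795/31 - 101) = 5396 - 1485*(-1336/31) = 5396 + 1983960/31 = 2151236/31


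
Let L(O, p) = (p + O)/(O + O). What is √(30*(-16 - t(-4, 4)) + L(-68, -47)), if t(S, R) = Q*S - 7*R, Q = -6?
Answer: I*√1660730/68 ≈ 18.951*I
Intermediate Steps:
t(S, R) = -7*R - 6*S (t(S, R) = -6*S - 7*R = -7*R - 6*S)
L(O, p) = (O + p)/(2*O) (L(O, p) = (O + p)/((2*O)) = (O + p)*(1/(2*O)) = (O + p)/(2*O))
√(30*(-16 - t(-4, 4)) + L(-68, -47)) = √(30*(-16 - (-7*4 - 6*(-4))) + (½)*(-68 - 47)/(-68)) = √(30*(-16 - (-28 + 24)) + (½)*(-1/68)*(-115)) = √(30*(-16 - 1*(-4)) + 115/136) = √(30*(-16 + 4) + 115/136) = √(30*(-12) + 115/136) = √(-360 + 115/136) = √(-48845/136) = I*√1660730/68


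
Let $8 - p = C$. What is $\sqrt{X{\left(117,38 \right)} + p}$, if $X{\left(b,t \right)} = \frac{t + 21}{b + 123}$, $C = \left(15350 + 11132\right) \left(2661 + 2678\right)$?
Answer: $\frac{i \sqrt{508994603115}}{60} \approx 11891.0 i$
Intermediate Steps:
$C = 141387398$ ($C = 26482 \cdot 5339 = 141387398$)
$X{\left(b,t \right)} = \frac{21 + t}{123 + b}$
$p = -141387390$ ($p = 8 - 141387398 = -141387390$)
$\sqrt{X{\left(117,38 \right)} + p} = \sqrt{\frac{21 + 38}{123 + 117} - 141387390} = \sqrt{\frac{1}{240} \cdot 59 - 141387390} = \sqrt{\frac{59}{240} - 141387390} = \sqrt{- \frac{33932973541}{240}} = \frac{i \sqrt{508994603115}}{60}$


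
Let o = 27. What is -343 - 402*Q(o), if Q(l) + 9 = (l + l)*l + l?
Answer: -593695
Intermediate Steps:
Q(l) = -9 + l + 2*l² (Q(l) = -9 + ((l + l)*l + l) = -9 + ((2*l)*l + l) = -9 + (2*l² + l) = -9 + (l + 2*l²) = -9 + l + 2*l²)
-343 - 402*Q(o) = -343 - 402*(-9 + 27 + 2*27²) = -343 - 402*(-9 + 27 + 2*729) = -343 - 402*(-9 + 27 + 1458) = -343 - 402*1476 = -343 - 593352 = -593695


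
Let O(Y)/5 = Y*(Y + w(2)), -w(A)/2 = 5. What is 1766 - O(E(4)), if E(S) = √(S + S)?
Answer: 1726 + 100*√2 ≈ 1867.4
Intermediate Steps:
w(A) = -10 (w(A) = -2*5 = -10)
E(S) = √2*√S (E(S) = √(2*S) = √2*√S)
O(Y) = 5*Y*(-10 + Y) (O(Y) = 5*(Y*(Y - 10)) = 5*(Y*(-10 + Y)) = 5*Y*(-10 + Y))
1766 - O(E(4)) = 1766 - 5*√2*√4*(-10 + √2*√4) = 1766 - 5*√2*2*(-10 + √2*2) = 1766 - 5*2*√2*(-10 + 2*√2) = 1766 - 10*√2*(-10 + 2*√2)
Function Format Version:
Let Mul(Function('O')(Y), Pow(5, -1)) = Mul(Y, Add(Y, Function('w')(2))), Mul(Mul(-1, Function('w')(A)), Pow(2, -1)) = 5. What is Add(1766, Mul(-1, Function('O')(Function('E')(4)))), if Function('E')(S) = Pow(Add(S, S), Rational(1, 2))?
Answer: Add(1726, Mul(100, Pow(2, Rational(1, 2)))) ≈ 1867.4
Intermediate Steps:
Function('w')(A) = -10 (Function('w')(A) = Mul(-2, 5) = -10)
Function('E')(S) = Mul(Pow(2, Rational(1, 2)), Pow(S, Rational(1, 2))) (Function('E')(S) = Pow(Mul(2, S), Rational(1, 2)) = Mul(Pow(2, Rational(1, 2)), Pow(S, Rational(1, 2))))
Function('O')(Y) = Mul(5, Y, Add(-10, Y)) (Function('O')(Y) = Mul(5, Mul(Y, Add(Y, -10))) = Mul(5, Mul(Y, Add(-10, Y))) = Mul(5, Y, Add(-10, Y)))
Add(1766, Mul(-1, Function('O')(Function('E')(4)))) = Add(1766, Mul(-1, Mul(5, Mul(Pow(2, Rational(1, 2)), Pow(4, Rational(1, 2))), Add(-10, Mul(Pow(2, Rational(1, 2)), Pow(4, Rational(1, 2))))))) = Add(1766, Mul(-1, Mul(5, Mul(Pow(2, Rational(1, 2)), 2), Add(-10, Mul(Pow(2, Rational(1, 2)), 2))))) = Add(1766, Mul(-1, Mul(5, Mul(2, Pow(2, Rational(1, 2))), Add(-10, Mul(2, Pow(2, Rational(1, 2))))))) = Add(1766, Mul(-1, Mul(10, Pow(2, Rational(1, 2)), Add(-10, Mul(2, Pow(2, Rational(1, 2))))))) = Add(1766, Mul(-10, Pow(2, Rational(1, 2)), Add(-10, Mul(2, Pow(2, Rational(1, 2))))))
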